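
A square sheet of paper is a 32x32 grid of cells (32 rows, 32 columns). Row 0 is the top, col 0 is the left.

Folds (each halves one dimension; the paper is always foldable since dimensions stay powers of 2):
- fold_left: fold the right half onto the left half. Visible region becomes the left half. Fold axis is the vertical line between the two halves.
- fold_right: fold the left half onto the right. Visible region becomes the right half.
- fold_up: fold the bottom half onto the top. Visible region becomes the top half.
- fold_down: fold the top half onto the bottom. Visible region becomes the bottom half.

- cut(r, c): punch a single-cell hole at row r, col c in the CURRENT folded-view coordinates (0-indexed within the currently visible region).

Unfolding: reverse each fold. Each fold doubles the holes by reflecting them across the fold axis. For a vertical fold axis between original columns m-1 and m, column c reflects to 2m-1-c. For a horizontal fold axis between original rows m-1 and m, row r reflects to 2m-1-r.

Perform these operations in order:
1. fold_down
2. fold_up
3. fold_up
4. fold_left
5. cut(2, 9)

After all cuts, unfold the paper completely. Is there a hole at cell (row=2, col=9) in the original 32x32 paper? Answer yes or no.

Op 1 fold_down: fold axis h@16; visible region now rows[16,32) x cols[0,32) = 16x32
Op 2 fold_up: fold axis h@24; visible region now rows[16,24) x cols[0,32) = 8x32
Op 3 fold_up: fold axis h@20; visible region now rows[16,20) x cols[0,32) = 4x32
Op 4 fold_left: fold axis v@16; visible region now rows[16,20) x cols[0,16) = 4x16
Op 5 cut(2, 9): punch at orig (18,9); cuts so far [(18, 9)]; region rows[16,20) x cols[0,16) = 4x16
Unfold 1 (reflect across v@16): 2 holes -> [(18, 9), (18, 22)]
Unfold 2 (reflect across h@20): 4 holes -> [(18, 9), (18, 22), (21, 9), (21, 22)]
Unfold 3 (reflect across h@24): 8 holes -> [(18, 9), (18, 22), (21, 9), (21, 22), (26, 9), (26, 22), (29, 9), (29, 22)]
Unfold 4 (reflect across h@16): 16 holes -> [(2, 9), (2, 22), (5, 9), (5, 22), (10, 9), (10, 22), (13, 9), (13, 22), (18, 9), (18, 22), (21, 9), (21, 22), (26, 9), (26, 22), (29, 9), (29, 22)]
Holes: [(2, 9), (2, 22), (5, 9), (5, 22), (10, 9), (10, 22), (13, 9), (13, 22), (18, 9), (18, 22), (21, 9), (21, 22), (26, 9), (26, 22), (29, 9), (29, 22)]

Answer: yes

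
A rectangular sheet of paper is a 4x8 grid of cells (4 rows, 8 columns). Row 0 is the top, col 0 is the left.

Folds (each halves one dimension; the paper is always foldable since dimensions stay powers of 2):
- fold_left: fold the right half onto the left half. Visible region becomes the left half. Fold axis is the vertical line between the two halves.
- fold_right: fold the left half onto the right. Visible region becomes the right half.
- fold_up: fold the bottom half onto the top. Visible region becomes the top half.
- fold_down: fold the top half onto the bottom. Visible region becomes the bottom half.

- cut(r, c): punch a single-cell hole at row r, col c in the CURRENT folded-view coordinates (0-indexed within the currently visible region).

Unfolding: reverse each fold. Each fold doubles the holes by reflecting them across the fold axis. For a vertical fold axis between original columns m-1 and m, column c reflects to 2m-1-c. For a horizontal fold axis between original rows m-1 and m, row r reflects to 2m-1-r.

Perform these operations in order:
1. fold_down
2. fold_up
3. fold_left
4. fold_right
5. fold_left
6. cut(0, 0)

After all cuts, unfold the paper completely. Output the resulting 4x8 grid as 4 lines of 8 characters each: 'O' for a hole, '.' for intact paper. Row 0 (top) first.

Op 1 fold_down: fold axis h@2; visible region now rows[2,4) x cols[0,8) = 2x8
Op 2 fold_up: fold axis h@3; visible region now rows[2,3) x cols[0,8) = 1x8
Op 3 fold_left: fold axis v@4; visible region now rows[2,3) x cols[0,4) = 1x4
Op 4 fold_right: fold axis v@2; visible region now rows[2,3) x cols[2,4) = 1x2
Op 5 fold_left: fold axis v@3; visible region now rows[2,3) x cols[2,3) = 1x1
Op 6 cut(0, 0): punch at orig (2,2); cuts so far [(2, 2)]; region rows[2,3) x cols[2,3) = 1x1
Unfold 1 (reflect across v@3): 2 holes -> [(2, 2), (2, 3)]
Unfold 2 (reflect across v@2): 4 holes -> [(2, 0), (2, 1), (2, 2), (2, 3)]
Unfold 3 (reflect across v@4): 8 holes -> [(2, 0), (2, 1), (2, 2), (2, 3), (2, 4), (2, 5), (2, 6), (2, 7)]
Unfold 4 (reflect across h@3): 16 holes -> [(2, 0), (2, 1), (2, 2), (2, 3), (2, 4), (2, 5), (2, 6), (2, 7), (3, 0), (3, 1), (3, 2), (3, 3), (3, 4), (3, 5), (3, 6), (3, 7)]
Unfold 5 (reflect across h@2): 32 holes -> [(0, 0), (0, 1), (0, 2), (0, 3), (0, 4), (0, 5), (0, 6), (0, 7), (1, 0), (1, 1), (1, 2), (1, 3), (1, 4), (1, 5), (1, 6), (1, 7), (2, 0), (2, 1), (2, 2), (2, 3), (2, 4), (2, 5), (2, 6), (2, 7), (3, 0), (3, 1), (3, 2), (3, 3), (3, 4), (3, 5), (3, 6), (3, 7)]

Answer: OOOOOOOO
OOOOOOOO
OOOOOOOO
OOOOOOOO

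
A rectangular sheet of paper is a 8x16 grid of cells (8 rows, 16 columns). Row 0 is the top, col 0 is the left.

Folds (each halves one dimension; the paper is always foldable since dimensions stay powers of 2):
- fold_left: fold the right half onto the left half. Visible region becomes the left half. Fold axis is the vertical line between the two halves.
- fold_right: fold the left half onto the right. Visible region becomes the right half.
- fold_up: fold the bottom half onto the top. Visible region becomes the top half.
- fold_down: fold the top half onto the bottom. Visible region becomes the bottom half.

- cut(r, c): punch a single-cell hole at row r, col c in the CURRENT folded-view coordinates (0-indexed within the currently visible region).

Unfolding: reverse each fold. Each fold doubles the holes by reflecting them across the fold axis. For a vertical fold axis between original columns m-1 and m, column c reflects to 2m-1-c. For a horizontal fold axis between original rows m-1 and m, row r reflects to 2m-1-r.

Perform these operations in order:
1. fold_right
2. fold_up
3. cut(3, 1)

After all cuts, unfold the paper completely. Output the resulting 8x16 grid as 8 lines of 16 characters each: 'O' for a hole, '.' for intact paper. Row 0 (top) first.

Op 1 fold_right: fold axis v@8; visible region now rows[0,8) x cols[8,16) = 8x8
Op 2 fold_up: fold axis h@4; visible region now rows[0,4) x cols[8,16) = 4x8
Op 3 cut(3, 1): punch at orig (3,9); cuts so far [(3, 9)]; region rows[0,4) x cols[8,16) = 4x8
Unfold 1 (reflect across h@4): 2 holes -> [(3, 9), (4, 9)]
Unfold 2 (reflect across v@8): 4 holes -> [(3, 6), (3, 9), (4, 6), (4, 9)]

Answer: ................
................
................
......O..O......
......O..O......
................
................
................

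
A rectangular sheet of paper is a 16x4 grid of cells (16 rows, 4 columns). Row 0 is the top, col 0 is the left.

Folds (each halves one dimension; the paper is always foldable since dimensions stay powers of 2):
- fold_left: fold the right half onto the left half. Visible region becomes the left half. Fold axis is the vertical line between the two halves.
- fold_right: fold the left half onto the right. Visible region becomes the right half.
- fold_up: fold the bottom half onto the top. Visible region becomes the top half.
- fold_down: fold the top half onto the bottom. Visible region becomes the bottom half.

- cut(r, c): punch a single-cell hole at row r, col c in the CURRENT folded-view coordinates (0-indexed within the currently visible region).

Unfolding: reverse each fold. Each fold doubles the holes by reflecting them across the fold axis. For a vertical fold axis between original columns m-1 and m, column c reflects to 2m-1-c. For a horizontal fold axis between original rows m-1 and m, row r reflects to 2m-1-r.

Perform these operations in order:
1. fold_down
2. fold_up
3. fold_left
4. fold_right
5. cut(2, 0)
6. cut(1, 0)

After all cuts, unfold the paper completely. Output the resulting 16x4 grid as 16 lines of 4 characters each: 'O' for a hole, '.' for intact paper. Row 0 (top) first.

Answer: ....
OOOO
OOOO
....
....
OOOO
OOOO
....
....
OOOO
OOOO
....
....
OOOO
OOOO
....

Derivation:
Op 1 fold_down: fold axis h@8; visible region now rows[8,16) x cols[0,4) = 8x4
Op 2 fold_up: fold axis h@12; visible region now rows[8,12) x cols[0,4) = 4x4
Op 3 fold_left: fold axis v@2; visible region now rows[8,12) x cols[0,2) = 4x2
Op 4 fold_right: fold axis v@1; visible region now rows[8,12) x cols[1,2) = 4x1
Op 5 cut(2, 0): punch at orig (10,1); cuts so far [(10, 1)]; region rows[8,12) x cols[1,2) = 4x1
Op 6 cut(1, 0): punch at orig (9,1); cuts so far [(9, 1), (10, 1)]; region rows[8,12) x cols[1,2) = 4x1
Unfold 1 (reflect across v@1): 4 holes -> [(9, 0), (9, 1), (10, 0), (10, 1)]
Unfold 2 (reflect across v@2): 8 holes -> [(9, 0), (9, 1), (9, 2), (9, 3), (10, 0), (10, 1), (10, 2), (10, 3)]
Unfold 3 (reflect across h@12): 16 holes -> [(9, 0), (9, 1), (9, 2), (9, 3), (10, 0), (10, 1), (10, 2), (10, 3), (13, 0), (13, 1), (13, 2), (13, 3), (14, 0), (14, 1), (14, 2), (14, 3)]
Unfold 4 (reflect across h@8): 32 holes -> [(1, 0), (1, 1), (1, 2), (1, 3), (2, 0), (2, 1), (2, 2), (2, 3), (5, 0), (5, 1), (5, 2), (5, 3), (6, 0), (6, 1), (6, 2), (6, 3), (9, 0), (9, 1), (9, 2), (9, 3), (10, 0), (10, 1), (10, 2), (10, 3), (13, 0), (13, 1), (13, 2), (13, 3), (14, 0), (14, 1), (14, 2), (14, 3)]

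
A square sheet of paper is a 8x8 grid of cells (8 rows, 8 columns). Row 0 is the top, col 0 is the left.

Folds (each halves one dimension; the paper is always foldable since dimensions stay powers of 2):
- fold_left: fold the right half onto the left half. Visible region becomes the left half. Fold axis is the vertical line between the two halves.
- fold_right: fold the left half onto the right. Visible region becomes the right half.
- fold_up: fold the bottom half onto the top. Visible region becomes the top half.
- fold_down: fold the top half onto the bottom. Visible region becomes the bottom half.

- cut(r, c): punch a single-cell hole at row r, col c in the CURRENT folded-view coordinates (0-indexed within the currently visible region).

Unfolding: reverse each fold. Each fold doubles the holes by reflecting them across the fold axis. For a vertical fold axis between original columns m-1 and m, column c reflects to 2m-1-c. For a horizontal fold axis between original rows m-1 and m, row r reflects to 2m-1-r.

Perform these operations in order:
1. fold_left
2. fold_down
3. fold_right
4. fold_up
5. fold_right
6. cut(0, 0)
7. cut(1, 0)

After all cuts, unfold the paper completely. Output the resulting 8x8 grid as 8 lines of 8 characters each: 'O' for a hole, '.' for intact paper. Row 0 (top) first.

Op 1 fold_left: fold axis v@4; visible region now rows[0,8) x cols[0,4) = 8x4
Op 2 fold_down: fold axis h@4; visible region now rows[4,8) x cols[0,4) = 4x4
Op 3 fold_right: fold axis v@2; visible region now rows[4,8) x cols[2,4) = 4x2
Op 4 fold_up: fold axis h@6; visible region now rows[4,6) x cols[2,4) = 2x2
Op 5 fold_right: fold axis v@3; visible region now rows[4,6) x cols[3,4) = 2x1
Op 6 cut(0, 0): punch at orig (4,3); cuts so far [(4, 3)]; region rows[4,6) x cols[3,4) = 2x1
Op 7 cut(1, 0): punch at orig (5,3); cuts so far [(4, 3), (5, 3)]; region rows[4,6) x cols[3,4) = 2x1
Unfold 1 (reflect across v@3): 4 holes -> [(4, 2), (4, 3), (5, 2), (5, 3)]
Unfold 2 (reflect across h@6): 8 holes -> [(4, 2), (4, 3), (5, 2), (5, 3), (6, 2), (6, 3), (7, 2), (7, 3)]
Unfold 3 (reflect across v@2): 16 holes -> [(4, 0), (4, 1), (4, 2), (4, 3), (5, 0), (5, 1), (5, 2), (5, 3), (6, 0), (6, 1), (6, 2), (6, 3), (7, 0), (7, 1), (7, 2), (7, 3)]
Unfold 4 (reflect across h@4): 32 holes -> [(0, 0), (0, 1), (0, 2), (0, 3), (1, 0), (1, 1), (1, 2), (1, 3), (2, 0), (2, 1), (2, 2), (2, 3), (3, 0), (3, 1), (3, 2), (3, 3), (4, 0), (4, 1), (4, 2), (4, 3), (5, 0), (5, 1), (5, 2), (5, 3), (6, 0), (6, 1), (6, 2), (6, 3), (7, 0), (7, 1), (7, 2), (7, 3)]
Unfold 5 (reflect across v@4): 64 holes -> [(0, 0), (0, 1), (0, 2), (0, 3), (0, 4), (0, 5), (0, 6), (0, 7), (1, 0), (1, 1), (1, 2), (1, 3), (1, 4), (1, 5), (1, 6), (1, 7), (2, 0), (2, 1), (2, 2), (2, 3), (2, 4), (2, 5), (2, 6), (2, 7), (3, 0), (3, 1), (3, 2), (3, 3), (3, 4), (3, 5), (3, 6), (3, 7), (4, 0), (4, 1), (4, 2), (4, 3), (4, 4), (4, 5), (4, 6), (4, 7), (5, 0), (5, 1), (5, 2), (5, 3), (5, 4), (5, 5), (5, 6), (5, 7), (6, 0), (6, 1), (6, 2), (6, 3), (6, 4), (6, 5), (6, 6), (6, 7), (7, 0), (7, 1), (7, 2), (7, 3), (7, 4), (7, 5), (7, 6), (7, 7)]

Answer: OOOOOOOO
OOOOOOOO
OOOOOOOO
OOOOOOOO
OOOOOOOO
OOOOOOOO
OOOOOOOO
OOOOOOOO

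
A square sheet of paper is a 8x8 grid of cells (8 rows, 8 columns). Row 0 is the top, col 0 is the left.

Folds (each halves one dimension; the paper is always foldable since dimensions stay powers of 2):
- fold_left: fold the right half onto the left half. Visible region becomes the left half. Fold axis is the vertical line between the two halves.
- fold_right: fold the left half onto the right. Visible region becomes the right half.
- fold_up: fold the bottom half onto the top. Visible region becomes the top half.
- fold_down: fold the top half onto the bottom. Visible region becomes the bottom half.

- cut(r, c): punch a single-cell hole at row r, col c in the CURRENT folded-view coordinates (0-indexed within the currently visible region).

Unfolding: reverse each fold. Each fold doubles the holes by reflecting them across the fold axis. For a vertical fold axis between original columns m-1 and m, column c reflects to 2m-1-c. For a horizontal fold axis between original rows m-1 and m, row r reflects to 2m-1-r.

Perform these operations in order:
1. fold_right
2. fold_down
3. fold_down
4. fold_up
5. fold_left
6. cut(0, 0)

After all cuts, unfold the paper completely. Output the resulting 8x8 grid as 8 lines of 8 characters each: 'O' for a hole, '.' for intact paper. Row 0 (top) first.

Op 1 fold_right: fold axis v@4; visible region now rows[0,8) x cols[4,8) = 8x4
Op 2 fold_down: fold axis h@4; visible region now rows[4,8) x cols[4,8) = 4x4
Op 3 fold_down: fold axis h@6; visible region now rows[6,8) x cols[4,8) = 2x4
Op 4 fold_up: fold axis h@7; visible region now rows[6,7) x cols[4,8) = 1x4
Op 5 fold_left: fold axis v@6; visible region now rows[6,7) x cols[4,6) = 1x2
Op 6 cut(0, 0): punch at orig (6,4); cuts so far [(6, 4)]; region rows[6,7) x cols[4,6) = 1x2
Unfold 1 (reflect across v@6): 2 holes -> [(6, 4), (6, 7)]
Unfold 2 (reflect across h@7): 4 holes -> [(6, 4), (6, 7), (7, 4), (7, 7)]
Unfold 3 (reflect across h@6): 8 holes -> [(4, 4), (4, 7), (5, 4), (5, 7), (6, 4), (6, 7), (7, 4), (7, 7)]
Unfold 4 (reflect across h@4): 16 holes -> [(0, 4), (0, 7), (1, 4), (1, 7), (2, 4), (2, 7), (3, 4), (3, 7), (4, 4), (4, 7), (5, 4), (5, 7), (6, 4), (6, 7), (7, 4), (7, 7)]
Unfold 5 (reflect across v@4): 32 holes -> [(0, 0), (0, 3), (0, 4), (0, 7), (1, 0), (1, 3), (1, 4), (1, 7), (2, 0), (2, 3), (2, 4), (2, 7), (3, 0), (3, 3), (3, 4), (3, 7), (4, 0), (4, 3), (4, 4), (4, 7), (5, 0), (5, 3), (5, 4), (5, 7), (6, 0), (6, 3), (6, 4), (6, 7), (7, 0), (7, 3), (7, 4), (7, 7)]

Answer: O..OO..O
O..OO..O
O..OO..O
O..OO..O
O..OO..O
O..OO..O
O..OO..O
O..OO..O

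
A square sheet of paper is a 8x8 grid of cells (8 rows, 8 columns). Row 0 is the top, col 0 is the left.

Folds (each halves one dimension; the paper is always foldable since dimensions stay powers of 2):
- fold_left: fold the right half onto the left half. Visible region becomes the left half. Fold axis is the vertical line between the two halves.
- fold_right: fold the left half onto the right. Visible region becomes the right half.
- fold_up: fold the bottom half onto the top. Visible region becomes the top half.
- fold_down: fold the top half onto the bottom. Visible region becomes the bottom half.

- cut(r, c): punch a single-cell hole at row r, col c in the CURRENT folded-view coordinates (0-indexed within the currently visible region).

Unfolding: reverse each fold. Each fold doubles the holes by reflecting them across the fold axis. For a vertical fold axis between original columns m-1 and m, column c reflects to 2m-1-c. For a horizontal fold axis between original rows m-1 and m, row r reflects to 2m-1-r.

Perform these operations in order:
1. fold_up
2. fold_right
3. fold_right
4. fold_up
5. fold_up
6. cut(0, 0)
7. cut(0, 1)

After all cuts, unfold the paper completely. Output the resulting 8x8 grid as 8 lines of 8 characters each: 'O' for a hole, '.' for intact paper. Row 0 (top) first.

Answer: OOOOOOOO
OOOOOOOO
OOOOOOOO
OOOOOOOO
OOOOOOOO
OOOOOOOO
OOOOOOOO
OOOOOOOO

Derivation:
Op 1 fold_up: fold axis h@4; visible region now rows[0,4) x cols[0,8) = 4x8
Op 2 fold_right: fold axis v@4; visible region now rows[0,4) x cols[4,8) = 4x4
Op 3 fold_right: fold axis v@6; visible region now rows[0,4) x cols[6,8) = 4x2
Op 4 fold_up: fold axis h@2; visible region now rows[0,2) x cols[6,8) = 2x2
Op 5 fold_up: fold axis h@1; visible region now rows[0,1) x cols[6,8) = 1x2
Op 6 cut(0, 0): punch at orig (0,6); cuts so far [(0, 6)]; region rows[0,1) x cols[6,8) = 1x2
Op 7 cut(0, 1): punch at orig (0,7); cuts so far [(0, 6), (0, 7)]; region rows[0,1) x cols[6,8) = 1x2
Unfold 1 (reflect across h@1): 4 holes -> [(0, 6), (0, 7), (1, 6), (1, 7)]
Unfold 2 (reflect across h@2): 8 holes -> [(0, 6), (0, 7), (1, 6), (1, 7), (2, 6), (2, 7), (3, 6), (3, 7)]
Unfold 3 (reflect across v@6): 16 holes -> [(0, 4), (0, 5), (0, 6), (0, 7), (1, 4), (1, 5), (1, 6), (1, 7), (2, 4), (2, 5), (2, 6), (2, 7), (3, 4), (3, 5), (3, 6), (3, 7)]
Unfold 4 (reflect across v@4): 32 holes -> [(0, 0), (0, 1), (0, 2), (0, 3), (0, 4), (0, 5), (0, 6), (0, 7), (1, 0), (1, 1), (1, 2), (1, 3), (1, 4), (1, 5), (1, 6), (1, 7), (2, 0), (2, 1), (2, 2), (2, 3), (2, 4), (2, 5), (2, 6), (2, 7), (3, 0), (3, 1), (3, 2), (3, 3), (3, 4), (3, 5), (3, 6), (3, 7)]
Unfold 5 (reflect across h@4): 64 holes -> [(0, 0), (0, 1), (0, 2), (0, 3), (0, 4), (0, 5), (0, 6), (0, 7), (1, 0), (1, 1), (1, 2), (1, 3), (1, 4), (1, 5), (1, 6), (1, 7), (2, 0), (2, 1), (2, 2), (2, 3), (2, 4), (2, 5), (2, 6), (2, 7), (3, 0), (3, 1), (3, 2), (3, 3), (3, 4), (3, 5), (3, 6), (3, 7), (4, 0), (4, 1), (4, 2), (4, 3), (4, 4), (4, 5), (4, 6), (4, 7), (5, 0), (5, 1), (5, 2), (5, 3), (5, 4), (5, 5), (5, 6), (5, 7), (6, 0), (6, 1), (6, 2), (6, 3), (6, 4), (6, 5), (6, 6), (6, 7), (7, 0), (7, 1), (7, 2), (7, 3), (7, 4), (7, 5), (7, 6), (7, 7)]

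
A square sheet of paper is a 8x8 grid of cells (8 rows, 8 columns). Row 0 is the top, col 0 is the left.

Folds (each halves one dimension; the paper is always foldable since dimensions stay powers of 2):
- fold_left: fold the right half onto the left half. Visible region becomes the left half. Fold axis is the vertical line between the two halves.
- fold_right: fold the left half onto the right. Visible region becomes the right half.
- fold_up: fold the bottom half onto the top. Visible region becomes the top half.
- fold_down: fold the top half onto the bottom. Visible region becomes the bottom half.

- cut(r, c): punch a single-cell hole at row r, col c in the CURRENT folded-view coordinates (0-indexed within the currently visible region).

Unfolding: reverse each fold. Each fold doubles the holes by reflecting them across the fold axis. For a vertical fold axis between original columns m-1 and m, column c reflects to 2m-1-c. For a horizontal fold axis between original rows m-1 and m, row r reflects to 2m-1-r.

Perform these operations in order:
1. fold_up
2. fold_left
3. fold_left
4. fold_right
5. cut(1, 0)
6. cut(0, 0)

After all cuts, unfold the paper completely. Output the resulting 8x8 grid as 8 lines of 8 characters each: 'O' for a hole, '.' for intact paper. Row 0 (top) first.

Answer: OOOOOOOO
OOOOOOOO
........
........
........
........
OOOOOOOO
OOOOOOOO

Derivation:
Op 1 fold_up: fold axis h@4; visible region now rows[0,4) x cols[0,8) = 4x8
Op 2 fold_left: fold axis v@4; visible region now rows[0,4) x cols[0,4) = 4x4
Op 3 fold_left: fold axis v@2; visible region now rows[0,4) x cols[0,2) = 4x2
Op 4 fold_right: fold axis v@1; visible region now rows[0,4) x cols[1,2) = 4x1
Op 5 cut(1, 0): punch at orig (1,1); cuts so far [(1, 1)]; region rows[0,4) x cols[1,2) = 4x1
Op 6 cut(0, 0): punch at orig (0,1); cuts so far [(0, 1), (1, 1)]; region rows[0,4) x cols[1,2) = 4x1
Unfold 1 (reflect across v@1): 4 holes -> [(0, 0), (0, 1), (1, 0), (1, 1)]
Unfold 2 (reflect across v@2): 8 holes -> [(0, 0), (0, 1), (0, 2), (0, 3), (1, 0), (1, 1), (1, 2), (1, 3)]
Unfold 3 (reflect across v@4): 16 holes -> [(0, 0), (0, 1), (0, 2), (0, 3), (0, 4), (0, 5), (0, 6), (0, 7), (1, 0), (1, 1), (1, 2), (1, 3), (1, 4), (1, 5), (1, 6), (1, 7)]
Unfold 4 (reflect across h@4): 32 holes -> [(0, 0), (0, 1), (0, 2), (0, 3), (0, 4), (0, 5), (0, 6), (0, 7), (1, 0), (1, 1), (1, 2), (1, 3), (1, 4), (1, 5), (1, 6), (1, 7), (6, 0), (6, 1), (6, 2), (6, 3), (6, 4), (6, 5), (6, 6), (6, 7), (7, 0), (7, 1), (7, 2), (7, 3), (7, 4), (7, 5), (7, 6), (7, 7)]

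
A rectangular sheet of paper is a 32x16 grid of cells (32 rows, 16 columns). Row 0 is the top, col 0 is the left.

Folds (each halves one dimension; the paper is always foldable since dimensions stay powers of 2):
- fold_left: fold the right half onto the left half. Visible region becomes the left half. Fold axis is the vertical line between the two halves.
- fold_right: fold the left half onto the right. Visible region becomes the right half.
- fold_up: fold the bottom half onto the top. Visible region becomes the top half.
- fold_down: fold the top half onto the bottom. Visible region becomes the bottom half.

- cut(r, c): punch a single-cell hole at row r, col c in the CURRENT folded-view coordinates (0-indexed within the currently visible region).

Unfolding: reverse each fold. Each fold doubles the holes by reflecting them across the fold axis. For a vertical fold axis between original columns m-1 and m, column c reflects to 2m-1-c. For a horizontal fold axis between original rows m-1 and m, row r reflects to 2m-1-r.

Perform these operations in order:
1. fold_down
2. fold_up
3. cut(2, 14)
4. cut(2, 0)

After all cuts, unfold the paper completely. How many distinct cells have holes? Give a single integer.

Op 1 fold_down: fold axis h@16; visible region now rows[16,32) x cols[0,16) = 16x16
Op 2 fold_up: fold axis h@24; visible region now rows[16,24) x cols[0,16) = 8x16
Op 3 cut(2, 14): punch at orig (18,14); cuts so far [(18, 14)]; region rows[16,24) x cols[0,16) = 8x16
Op 4 cut(2, 0): punch at orig (18,0); cuts so far [(18, 0), (18, 14)]; region rows[16,24) x cols[0,16) = 8x16
Unfold 1 (reflect across h@24): 4 holes -> [(18, 0), (18, 14), (29, 0), (29, 14)]
Unfold 2 (reflect across h@16): 8 holes -> [(2, 0), (2, 14), (13, 0), (13, 14), (18, 0), (18, 14), (29, 0), (29, 14)]

Answer: 8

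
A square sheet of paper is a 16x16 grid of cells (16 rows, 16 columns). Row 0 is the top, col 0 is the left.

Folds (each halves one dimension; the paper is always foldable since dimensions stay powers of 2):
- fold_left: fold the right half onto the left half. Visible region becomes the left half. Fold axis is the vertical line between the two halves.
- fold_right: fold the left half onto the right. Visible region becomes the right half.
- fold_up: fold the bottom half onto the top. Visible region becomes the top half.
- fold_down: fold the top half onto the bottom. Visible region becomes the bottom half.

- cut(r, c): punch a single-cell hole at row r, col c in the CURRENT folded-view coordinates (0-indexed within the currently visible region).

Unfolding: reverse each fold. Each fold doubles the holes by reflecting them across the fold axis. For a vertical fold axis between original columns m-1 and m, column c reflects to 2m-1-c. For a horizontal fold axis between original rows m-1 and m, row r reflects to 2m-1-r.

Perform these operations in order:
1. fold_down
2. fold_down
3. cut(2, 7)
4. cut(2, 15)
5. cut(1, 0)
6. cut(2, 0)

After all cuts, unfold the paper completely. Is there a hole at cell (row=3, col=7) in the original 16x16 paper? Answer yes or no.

Op 1 fold_down: fold axis h@8; visible region now rows[8,16) x cols[0,16) = 8x16
Op 2 fold_down: fold axis h@12; visible region now rows[12,16) x cols[0,16) = 4x16
Op 3 cut(2, 7): punch at orig (14,7); cuts so far [(14, 7)]; region rows[12,16) x cols[0,16) = 4x16
Op 4 cut(2, 15): punch at orig (14,15); cuts so far [(14, 7), (14, 15)]; region rows[12,16) x cols[0,16) = 4x16
Op 5 cut(1, 0): punch at orig (13,0); cuts so far [(13, 0), (14, 7), (14, 15)]; region rows[12,16) x cols[0,16) = 4x16
Op 6 cut(2, 0): punch at orig (14,0); cuts so far [(13, 0), (14, 0), (14, 7), (14, 15)]; region rows[12,16) x cols[0,16) = 4x16
Unfold 1 (reflect across h@12): 8 holes -> [(9, 0), (9, 7), (9, 15), (10, 0), (13, 0), (14, 0), (14, 7), (14, 15)]
Unfold 2 (reflect across h@8): 16 holes -> [(1, 0), (1, 7), (1, 15), (2, 0), (5, 0), (6, 0), (6, 7), (6, 15), (9, 0), (9, 7), (9, 15), (10, 0), (13, 0), (14, 0), (14, 7), (14, 15)]
Holes: [(1, 0), (1, 7), (1, 15), (2, 0), (5, 0), (6, 0), (6, 7), (6, 15), (9, 0), (9, 7), (9, 15), (10, 0), (13, 0), (14, 0), (14, 7), (14, 15)]

Answer: no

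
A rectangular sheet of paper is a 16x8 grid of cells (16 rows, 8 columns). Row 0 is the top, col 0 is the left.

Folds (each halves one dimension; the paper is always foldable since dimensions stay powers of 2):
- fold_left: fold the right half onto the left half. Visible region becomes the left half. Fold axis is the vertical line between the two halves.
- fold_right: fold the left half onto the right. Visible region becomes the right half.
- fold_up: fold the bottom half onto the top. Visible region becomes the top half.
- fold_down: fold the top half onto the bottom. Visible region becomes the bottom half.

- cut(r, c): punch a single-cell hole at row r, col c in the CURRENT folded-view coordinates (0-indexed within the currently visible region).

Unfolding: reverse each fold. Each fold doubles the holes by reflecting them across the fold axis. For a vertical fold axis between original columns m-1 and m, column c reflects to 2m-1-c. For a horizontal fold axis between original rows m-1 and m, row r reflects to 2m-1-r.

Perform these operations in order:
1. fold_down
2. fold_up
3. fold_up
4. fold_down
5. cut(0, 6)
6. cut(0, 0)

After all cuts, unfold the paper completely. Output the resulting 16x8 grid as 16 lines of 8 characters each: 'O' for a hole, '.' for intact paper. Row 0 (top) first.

Op 1 fold_down: fold axis h@8; visible region now rows[8,16) x cols[0,8) = 8x8
Op 2 fold_up: fold axis h@12; visible region now rows[8,12) x cols[0,8) = 4x8
Op 3 fold_up: fold axis h@10; visible region now rows[8,10) x cols[0,8) = 2x8
Op 4 fold_down: fold axis h@9; visible region now rows[9,10) x cols[0,8) = 1x8
Op 5 cut(0, 6): punch at orig (9,6); cuts so far [(9, 6)]; region rows[9,10) x cols[0,8) = 1x8
Op 6 cut(0, 0): punch at orig (9,0); cuts so far [(9, 0), (9, 6)]; region rows[9,10) x cols[0,8) = 1x8
Unfold 1 (reflect across h@9): 4 holes -> [(8, 0), (8, 6), (9, 0), (9, 6)]
Unfold 2 (reflect across h@10): 8 holes -> [(8, 0), (8, 6), (9, 0), (9, 6), (10, 0), (10, 6), (11, 0), (11, 6)]
Unfold 3 (reflect across h@12): 16 holes -> [(8, 0), (8, 6), (9, 0), (9, 6), (10, 0), (10, 6), (11, 0), (11, 6), (12, 0), (12, 6), (13, 0), (13, 6), (14, 0), (14, 6), (15, 0), (15, 6)]
Unfold 4 (reflect across h@8): 32 holes -> [(0, 0), (0, 6), (1, 0), (1, 6), (2, 0), (2, 6), (3, 0), (3, 6), (4, 0), (4, 6), (5, 0), (5, 6), (6, 0), (6, 6), (7, 0), (7, 6), (8, 0), (8, 6), (9, 0), (9, 6), (10, 0), (10, 6), (11, 0), (11, 6), (12, 0), (12, 6), (13, 0), (13, 6), (14, 0), (14, 6), (15, 0), (15, 6)]

Answer: O.....O.
O.....O.
O.....O.
O.....O.
O.....O.
O.....O.
O.....O.
O.....O.
O.....O.
O.....O.
O.....O.
O.....O.
O.....O.
O.....O.
O.....O.
O.....O.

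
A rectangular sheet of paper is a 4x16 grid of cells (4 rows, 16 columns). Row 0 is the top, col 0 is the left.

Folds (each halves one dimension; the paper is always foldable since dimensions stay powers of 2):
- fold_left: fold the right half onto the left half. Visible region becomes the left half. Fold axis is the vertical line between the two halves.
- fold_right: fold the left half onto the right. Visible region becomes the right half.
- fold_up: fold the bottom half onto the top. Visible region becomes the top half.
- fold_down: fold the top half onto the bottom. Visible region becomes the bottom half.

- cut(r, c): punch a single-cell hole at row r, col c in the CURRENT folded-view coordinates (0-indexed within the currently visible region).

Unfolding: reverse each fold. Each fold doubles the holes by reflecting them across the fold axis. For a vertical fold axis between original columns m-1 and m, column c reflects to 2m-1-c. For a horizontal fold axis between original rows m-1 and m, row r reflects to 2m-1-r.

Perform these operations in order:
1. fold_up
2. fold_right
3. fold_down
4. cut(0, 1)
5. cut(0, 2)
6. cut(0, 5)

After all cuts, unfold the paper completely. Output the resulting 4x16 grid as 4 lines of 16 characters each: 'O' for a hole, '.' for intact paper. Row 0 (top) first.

Answer: ..O..OO..OO..O..
..O..OO..OO..O..
..O..OO..OO..O..
..O..OO..OO..O..

Derivation:
Op 1 fold_up: fold axis h@2; visible region now rows[0,2) x cols[0,16) = 2x16
Op 2 fold_right: fold axis v@8; visible region now rows[0,2) x cols[8,16) = 2x8
Op 3 fold_down: fold axis h@1; visible region now rows[1,2) x cols[8,16) = 1x8
Op 4 cut(0, 1): punch at orig (1,9); cuts so far [(1, 9)]; region rows[1,2) x cols[8,16) = 1x8
Op 5 cut(0, 2): punch at orig (1,10); cuts so far [(1, 9), (1, 10)]; region rows[1,2) x cols[8,16) = 1x8
Op 6 cut(0, 5): punch at orig (1,13); cuts so far [(1, 9), (1, 10), (1, 13)]; region rows[1,2) x cols[8,16) = 1x8
Unfold 1 (reflect across h@1): 6 holes -> [(0, 9), (0, 10), (0, 13), (1, 9), (1, 10), (1, 13)]
Unfold 2 (reflect across v@8): 12 holes -> [(0, 2), (0, 5), (0, 6), (0, 9), (0, 10), (0, 13), (1, 2), (1, 5), (1, 6), (1, 9), (1, 10), (1, 13)]
Unfold 3 (reflect across h@2): 24 holes -> [(0, 2), (0, 5), (0, 6), (0, 9), (0, 10), (0, 13), (1, 2), (1, 5), (1, 6), (1, 9), (1, 10), (1, 13), (2, 2), (2, 5), (2, 6), (2, 9), (2, 10), (2, 13), (3, 2), (3, 5), (3, 6), (3, 9), (3, 10), (3, 13)]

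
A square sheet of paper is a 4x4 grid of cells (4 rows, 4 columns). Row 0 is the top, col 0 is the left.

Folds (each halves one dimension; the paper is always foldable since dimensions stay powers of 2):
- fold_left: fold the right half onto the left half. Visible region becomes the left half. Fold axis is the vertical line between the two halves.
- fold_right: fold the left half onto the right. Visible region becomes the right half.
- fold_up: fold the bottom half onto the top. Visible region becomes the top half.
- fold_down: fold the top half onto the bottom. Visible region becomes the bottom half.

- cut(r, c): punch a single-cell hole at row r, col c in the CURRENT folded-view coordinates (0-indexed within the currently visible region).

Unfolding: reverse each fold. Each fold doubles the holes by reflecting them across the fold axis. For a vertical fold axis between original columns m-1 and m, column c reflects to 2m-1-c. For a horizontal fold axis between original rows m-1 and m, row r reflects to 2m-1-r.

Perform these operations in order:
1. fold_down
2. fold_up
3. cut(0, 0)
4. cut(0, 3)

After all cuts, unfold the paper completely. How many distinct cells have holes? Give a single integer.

Op 1 fold_down: fold axis h@2; visible region now rows[2,4) x cols[0,4) = 2x4
Op 2 fold_up: fold axis h@3; visible region now rows[2,3) x cols[0,4) = 1x4
Op 3 cut(0, 0): punch at orig (2,0); cuts so far [(2, 0)]; region rows[2,3) x cols[0,4) = 1x4
Op 4 cut(0, 3): punch at orig (2,3); cuts so far [(2, 0), (2, 3)]; region rows[2,3) x cols[0,4) = 1x4
Unfold 1 (reflect across h@3): 4 holes -> [(2, 0), (2, 3), (3, 0), (3, 3)]
Unfold 2 (reflect across h@2): 8 holes -> [(0, 0), (0, 3), (1, 0), (1, 3), (2, 0), (2, 3), (3, 0), (3, 3)]

Answer: 8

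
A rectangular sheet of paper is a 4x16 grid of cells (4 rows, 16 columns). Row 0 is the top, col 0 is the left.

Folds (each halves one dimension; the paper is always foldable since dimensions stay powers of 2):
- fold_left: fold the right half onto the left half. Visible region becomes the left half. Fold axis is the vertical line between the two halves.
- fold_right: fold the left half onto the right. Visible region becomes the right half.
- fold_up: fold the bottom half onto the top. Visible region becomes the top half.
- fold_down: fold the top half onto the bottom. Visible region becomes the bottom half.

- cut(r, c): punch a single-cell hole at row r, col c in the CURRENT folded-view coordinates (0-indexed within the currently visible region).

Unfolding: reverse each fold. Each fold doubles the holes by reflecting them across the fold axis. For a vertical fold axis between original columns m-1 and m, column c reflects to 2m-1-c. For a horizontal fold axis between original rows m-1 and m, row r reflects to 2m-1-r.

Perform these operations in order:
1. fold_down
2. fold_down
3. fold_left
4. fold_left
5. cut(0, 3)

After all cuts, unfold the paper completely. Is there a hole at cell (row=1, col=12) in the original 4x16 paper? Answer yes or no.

Answer: yes

Derivation:
Op 1 fold_down: fold axis h@2; visible region now rows[2,4) x cols[0,16) = 2x16
Op 2 fold_down: fold axis h@3; visible region now rows[3,4) x cols[0,16) = 1x16
Op 3 fold_left: fold axis v@8; visible region now rows[3,4) x cols[0,8) = 1x8
Op 4 fold_left: fold axis v@4; visible region now rows[3,4) x cols[0,4) = 1x4
Op 5 cut(0, 3): punch at orig (3,3); cuts so far [(3, 3)]; region rows[3,4) x cols[0,4) = 1x4
Unfold 1 (reflect across v@4): 2 holes -> [(3, 3), (3, 4)]
Unfold 2 (reflect across v@8): 4 holes -> [(3, 3), (3, 4), (3, 11), (3, 12)]
Unfold 3 (reflect across h@3): 8 holes -> [(2, 3), (2, 4), (2, 11), (2, 12), (3, 3), (3, 4), (3, 11), (3, 12)]
Unfold 4 (reflect across h@2): 16 holes -> [(0, 3), (0, 4), (0, 11), (0, 12), (1, 3), (1, 4), (1, 11), (1, 12), (2, 3), (2, 4), (2, 11), (2, 12), (3, 3), (3, 4), (3, 11), (3, 12)]
Holes: [(0, 3), (0, 4), (0, 11), (0, 12), (1, 3), (1, 4), (1, 11), (1, 12), (2, 3), (2, 4), (2, 11), (2, 12), (3, 3), (3, 4), (3, 11), (3, 12)]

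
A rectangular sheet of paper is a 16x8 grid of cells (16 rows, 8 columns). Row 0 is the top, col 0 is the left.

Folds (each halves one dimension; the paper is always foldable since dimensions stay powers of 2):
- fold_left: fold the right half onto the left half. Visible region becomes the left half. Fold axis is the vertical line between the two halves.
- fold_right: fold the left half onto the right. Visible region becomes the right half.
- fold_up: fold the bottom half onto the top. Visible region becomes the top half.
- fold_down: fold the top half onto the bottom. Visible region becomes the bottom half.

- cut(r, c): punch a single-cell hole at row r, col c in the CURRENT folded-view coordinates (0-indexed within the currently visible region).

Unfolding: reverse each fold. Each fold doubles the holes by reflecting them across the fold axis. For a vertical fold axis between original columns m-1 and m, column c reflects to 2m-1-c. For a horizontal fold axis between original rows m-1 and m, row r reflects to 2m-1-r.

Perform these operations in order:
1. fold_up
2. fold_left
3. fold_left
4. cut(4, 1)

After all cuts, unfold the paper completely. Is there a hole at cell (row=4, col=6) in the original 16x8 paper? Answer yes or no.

Answer: yes

Derivation:
Op 1 fold_up: fold axis h@8; visible region now rows[0,8) x cols[0,8) = 8x8
Op 2 fold_left: fold axis v@4; visible region now rows[0,8) x cols[0,4) = 8x4
Op 3 fold_left: fold axis v@2; visible region now rows[0,8) x cols[0,2) = 8x2
Op 4 cut(4, 1): punch at orig (4,1); cuts so far [(4, 1)]; region rows[0,8) x cols[0,2) = 8x2
Unfold 1 (reflect across v@2): 2 holes -> [(4, 1), (4, 2)]
Unfold 2 (reflect across v@4): 4 holes -> [(4, 1), (4, 2), (4, 5), (4, 6)]
Unfold 3 (reflect across h@8): 8 holes -> [(4, 1), (4, 2), (4, 5), (4, 6), (11, 1), (11, 2), (11, 5), (11, 6)]
Holes: [(4, 1), (4, 2), (4, 5), (4, 6), (11, 1), (11, 2), (11, 5), (11, 6)]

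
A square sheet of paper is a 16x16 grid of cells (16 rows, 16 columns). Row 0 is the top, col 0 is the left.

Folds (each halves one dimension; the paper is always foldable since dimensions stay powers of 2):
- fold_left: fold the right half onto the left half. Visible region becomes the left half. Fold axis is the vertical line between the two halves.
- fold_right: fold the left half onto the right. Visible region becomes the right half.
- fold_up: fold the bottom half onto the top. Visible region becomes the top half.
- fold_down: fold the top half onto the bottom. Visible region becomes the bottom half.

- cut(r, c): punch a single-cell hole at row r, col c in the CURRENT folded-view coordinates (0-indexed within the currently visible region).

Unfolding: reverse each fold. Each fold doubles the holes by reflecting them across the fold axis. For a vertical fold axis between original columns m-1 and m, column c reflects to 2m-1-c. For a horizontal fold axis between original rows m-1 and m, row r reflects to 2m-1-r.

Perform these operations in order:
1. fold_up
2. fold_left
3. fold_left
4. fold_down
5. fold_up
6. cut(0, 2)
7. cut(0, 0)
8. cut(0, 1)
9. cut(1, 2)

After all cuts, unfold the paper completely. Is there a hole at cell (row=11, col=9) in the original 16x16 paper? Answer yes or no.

Op 1 fold_up: fold axis h@8; visible region now rows[0,8) x cols[0,16) = 8x16
Op 2 fold_left: fold axis v@8; visible region now rows[0,8) x cols[0,8) = 8x8
Op 3 fold_left: fold axis v@4; visible region now rows[0,8) x cols[0,4) = 8x4
Op 4 fold_down: fold axis h@4; visible region now rows[4,8) x cols[0,4) = 4x4
Op 5 fold_up: fold axis h@6; visible region now rows[4,6) x cols[0,4) = 2x4
Op 6 cut(0, 2): punch at orig (4,2); cuts so far [(4, 2)]; region rows[4,6) x cols[0,4) = 2x4
Op 7 cut(0, 0): punch at orig (4,0); cuts so far [(4, 0), (4, 2)]; region rows[4,6) x cols[0,4) = 2x4
Op 8 cut(0, 1): punch at orig (4,1); cuts so far [(4, 0), (4, 1), (4, 2)]; region rows[4,6) x cols[0,4) = 2x4
Op 9 cut(1, 2): punch at orig (5,2); cuts so far [(4, 0), (4, 1), (4, 2), (5, 2)]; region rows[4,6) x cols[0,4) = 2x4
Unfold 1 (reflect across h@6): 8 holes -> [(4, 0), (4, 1), (4, 2), (5, 2), (6, 2), (7, 0), (7, 1), (7, 2)]
Unfold 2 (reflect across h@4): 16 holes -> [(0, 0), (0, 1), (0, 2), (1, 2), (2, 2), (3, 0), (3, 1), (3, 2), (4, 0), (4, 1), (4, 2), (5, 2), (6, 2), (7, 0), (7, 1), (7, 2)]
Unfold 3 (reflect across v@4): 32 holes -> [(0, 0), (0, 1), (0, 2), (0, 5), (0, 6), (0, 7), (1, 2), (1, 5), (2, 2), (2, 5), (3, 0), (3, 1), (3, 2), (3, 5), (3, 6), (3, 7), (4, 0), (4, 1), (4, 2), (4, 5), (4, 6), (4, 7), (5, 2), (5, 5), (6, 2), (6, 5), (7, 0), (7, 1), (7, 2), (7, 5), (7, 6), (7, 7)]
Unfold 4 (reflect across v@8): 64 holes -> [(0, 0), (0, 1), (0, 2), (0, 5), (0, 6), (0, 7), (0, 8), (0, 9), (0, 10), (0, 13), (0, 14), (0, 15), (1, 2), (1, 5), (1, 10), (1, 13), (2, 2), (2, 5), (2, 10), (2, 13), (3, 0), (3, 1), (3, 2), (3, 5), (3, 6), (3, 7), (3, 8), (3, 9), (3, 10), (3, 13), (3, 14), (3, 15), (4, 0), (4, 1), (4, 2), (4, 5), (4, 6), (4, 7), (4, 8), (4, 9), (4, 10), (4, 13), (4, 14), (4, 15), (5, 2), (5, 5), (5, 10), (5, 13), (6, 2), (6, 5), (6, 10), (6, 13), (7, 0), (7, 1), (7, 2), (7, 5), (7, 6), (7, 7), (7, 8), (7, 9), (7, 10), (7, 13), (7, 14), (7, 15)]
Unfold 5 (reflect across h@8): 128 holes -> [(0, 0), (0, 1), (0, 2), (0, 5), (0, 6), (0, 7), (0, 8), (0, 9), (0, 10), (0, 13), (0, 14), (0, 15), (1, 2), (1, 5), (1, 10), (1, 13), (2, 2), (2, 5), (2, 10), (2, 13), (3, 0), (3, 1), (3, 2), (3, 5), (3, 6), (3, 7), (3, 8), (3, 9), (3, 10), (3, 13), (3, 14), (3, 15), (4, 0), (4, 1), (4, 2), (4, 5), (4, 6), (4, 7), (4, 8), (4, 9), (4, 10), (4, 13), (4, 14), (4, 15), (5, 2), (5, 5), (5, 10), (5, 13), (6, 2), (6, 5), (6, 10), (6, 13), (7, 0), (7, 1), (7, 2), (7, 5), (7, 6), (7, 7), (7, 8), (7, 9), (7, 10), (7, 13), (7, 14), (7, 15), (8, 0), (8, 1), (8, 2), (8, 5), (8, 6), (8, 7), (8, 8), (8, 9), (8, 10), (8, 13), (8, 14), (8, 15), (9, 2), (9, 5), (9, 10), (9, 13), (10, 2), (10, 5), (10, 10), (10, 13), (11, 0), (11, 1), (11, 2), (11, 5), (11, 6), (11, 7), (11, 8), (11, 9), (11, 10), (11, 13), (11, 14), (11, 15), (12, 0), (12, 1), (12, 2), (12, 5), (12, 6), (12, 7), (12, 8), (12, 9), (12, 10), (12, 13), (12, 14), (12, 15), (13, 2), (13, 5), (13, 10), (13, 13), (14, 2), (14, 5), (14, 10), (14, 13), (15, 0), (15, 1), (15, 2), (15, 5), (15, 6), (15, 7), (15, 8), (15, 9), (15, 10), (15, 13), (15, 14), (15, 15)]
Holes: [(0, 0), (0, 1), (0, 2), (0, 5), (0, 6), (0, 7), (0, 8), (0, 9), (0, 10), (0, 13), (0, 14), (0, 15), (1, 2), (1, 5), (1, 10), (1, 13), (2, 2), (2, 5), (2, 10), (2, 13), (3, 0), (3, 1), (3, 2), (3, 5), (3, 6), (3, 7), (3, 8), (3, 9), (3, 10), (3, 13), (3, 14), (3, 15), (4, 0), (4, 1), (4, 2), (4, 5), (4, 6), (4, 7), (4, 8), (4, 9), (4, 10), (4, 13), (4, 14), (4, 15), (5, 2), (5, 5), (5, 10), (5, 13), (6, 2), (6, 5), (6, 10), (6, 13), (7, 0), (7, 1), (7, 2), (7, 5), (7, 6), (7, 7), (7, 8), (7, 9), (7, 10), (7, 13), (7, 14), (7, 15), (8, 0), (8, 1), (8, 2), (8, 5), (8, 6), (8, 7), (8, 8), (8, 9), (8, 10), (8, 13), (8, 14), (8, 15), (9, 2), (9, 5), (9, 10), (9, 13), (10, 2), (10, 5), (10, 10), (10, 13), (11, 0), (11, 1), (11, 2), (11, 5), (11, 6), (11, 7), (11, 8), (11, 9), (11, 10), (11, 13), (11, 14), (11, 15), (12, 0), (12, 1), (12, 2), (12, 5), (12, 6), (12, 7), (12, 8), (12, 9), (12, 10), (12, 13), (12, 14), (12, 15), (13, 2), (13, 5), (13, 10), (13, 13), (14, 2), (14, 5), (14, 10), (14, 13), (15, 0), (15, 1), (15, 2), (15, 5), (15, 6), (15, 7), (15, 8), (15, 9), (15, 10), (15, 13), (15, 14), (15, 15)]

Answer: yes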